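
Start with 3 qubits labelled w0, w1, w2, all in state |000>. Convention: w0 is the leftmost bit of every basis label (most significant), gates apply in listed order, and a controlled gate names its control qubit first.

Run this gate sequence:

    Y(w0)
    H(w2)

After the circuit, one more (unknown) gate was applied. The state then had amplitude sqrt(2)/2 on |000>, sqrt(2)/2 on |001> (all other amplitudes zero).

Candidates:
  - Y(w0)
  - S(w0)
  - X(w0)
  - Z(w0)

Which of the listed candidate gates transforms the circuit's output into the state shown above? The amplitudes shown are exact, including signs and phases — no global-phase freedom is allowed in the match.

The applied gate was Y(w0).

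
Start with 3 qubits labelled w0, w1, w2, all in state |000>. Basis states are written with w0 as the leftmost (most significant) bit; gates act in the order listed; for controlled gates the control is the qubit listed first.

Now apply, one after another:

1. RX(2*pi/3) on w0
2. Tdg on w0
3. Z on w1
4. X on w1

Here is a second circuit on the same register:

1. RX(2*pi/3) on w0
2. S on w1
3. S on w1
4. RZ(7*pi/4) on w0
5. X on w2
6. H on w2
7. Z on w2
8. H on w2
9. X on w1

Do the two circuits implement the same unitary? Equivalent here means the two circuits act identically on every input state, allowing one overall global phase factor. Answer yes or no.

Yes: on every input state the two circuits agree up to one overall phase factor.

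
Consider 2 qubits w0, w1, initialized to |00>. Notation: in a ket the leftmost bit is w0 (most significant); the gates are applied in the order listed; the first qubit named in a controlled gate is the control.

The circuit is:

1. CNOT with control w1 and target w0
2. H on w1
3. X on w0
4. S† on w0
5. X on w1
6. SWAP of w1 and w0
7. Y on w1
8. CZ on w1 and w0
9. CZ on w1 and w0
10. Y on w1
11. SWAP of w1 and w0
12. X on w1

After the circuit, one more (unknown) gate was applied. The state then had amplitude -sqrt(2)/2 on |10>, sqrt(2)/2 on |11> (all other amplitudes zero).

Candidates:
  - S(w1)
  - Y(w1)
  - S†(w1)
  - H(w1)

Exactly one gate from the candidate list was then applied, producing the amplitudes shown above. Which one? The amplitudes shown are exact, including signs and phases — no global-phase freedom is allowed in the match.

It was Y(w1) that produced the state shown.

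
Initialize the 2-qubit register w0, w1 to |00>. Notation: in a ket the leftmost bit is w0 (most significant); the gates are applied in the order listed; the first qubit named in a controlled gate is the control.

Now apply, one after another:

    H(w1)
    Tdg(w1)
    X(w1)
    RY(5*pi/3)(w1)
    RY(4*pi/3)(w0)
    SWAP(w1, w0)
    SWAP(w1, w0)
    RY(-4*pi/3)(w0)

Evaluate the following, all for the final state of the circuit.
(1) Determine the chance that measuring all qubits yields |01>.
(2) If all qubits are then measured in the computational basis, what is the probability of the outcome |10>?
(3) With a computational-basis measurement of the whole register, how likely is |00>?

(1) Outcome |01> occurs with probability 1/2 - sqrt(6)/8. Key observation: steps 5-8 multiply out to the identity, so the circuit reduces to the remaining gates.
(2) The probability of measuring |10> is 0.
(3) The probability of measuring |00> is sqrt(6)/8 + 1/2.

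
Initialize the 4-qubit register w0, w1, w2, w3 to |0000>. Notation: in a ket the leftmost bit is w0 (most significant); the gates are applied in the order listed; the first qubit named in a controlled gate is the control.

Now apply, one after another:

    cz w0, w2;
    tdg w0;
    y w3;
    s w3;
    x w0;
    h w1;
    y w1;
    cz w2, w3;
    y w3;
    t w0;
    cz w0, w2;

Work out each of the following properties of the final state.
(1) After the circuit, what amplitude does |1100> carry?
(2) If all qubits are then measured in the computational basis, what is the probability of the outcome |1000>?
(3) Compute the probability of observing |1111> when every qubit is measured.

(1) |1100> carries amplitude -sqrt(2)*exp(I*pi/4)/2 in the final state.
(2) The probability of measuring |1000> is 1/2.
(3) A full measurement returns |1111> with probability 0.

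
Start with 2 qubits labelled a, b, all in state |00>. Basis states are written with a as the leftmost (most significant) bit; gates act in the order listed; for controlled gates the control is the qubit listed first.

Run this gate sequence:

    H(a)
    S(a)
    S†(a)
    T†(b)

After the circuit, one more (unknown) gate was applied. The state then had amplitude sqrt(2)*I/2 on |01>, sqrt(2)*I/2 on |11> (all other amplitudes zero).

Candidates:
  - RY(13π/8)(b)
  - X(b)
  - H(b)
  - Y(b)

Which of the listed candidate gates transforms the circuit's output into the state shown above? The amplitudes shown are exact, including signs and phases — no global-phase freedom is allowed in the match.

It was Y(b) that produced the state shown. Key observation: the block from step 2 through step 3 cancels to the identity and can be dropped.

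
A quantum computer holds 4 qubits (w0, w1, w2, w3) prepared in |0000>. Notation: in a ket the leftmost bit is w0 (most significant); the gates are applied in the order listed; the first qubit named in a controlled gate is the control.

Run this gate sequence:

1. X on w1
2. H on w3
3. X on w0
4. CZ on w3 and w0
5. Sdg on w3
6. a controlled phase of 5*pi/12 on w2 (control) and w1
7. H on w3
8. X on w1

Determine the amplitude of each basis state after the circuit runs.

The resulting statevector has amplitude 1/2 + I/2 on |1000>, 1/2 - I/2 on |1001>, and 0 on every other basis state.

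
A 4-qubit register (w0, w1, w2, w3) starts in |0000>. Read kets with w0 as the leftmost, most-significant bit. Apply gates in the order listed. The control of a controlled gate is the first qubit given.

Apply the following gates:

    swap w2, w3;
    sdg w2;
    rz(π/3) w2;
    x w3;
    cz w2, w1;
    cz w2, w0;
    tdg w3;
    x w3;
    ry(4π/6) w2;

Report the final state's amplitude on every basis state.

The resulting statevector has amplitude -exp(7*I*pi/12)/2 on |0000>, -sqrt(3)*exp(7*I*pi/12)/2 on |0010>, and 0 on every other basis state.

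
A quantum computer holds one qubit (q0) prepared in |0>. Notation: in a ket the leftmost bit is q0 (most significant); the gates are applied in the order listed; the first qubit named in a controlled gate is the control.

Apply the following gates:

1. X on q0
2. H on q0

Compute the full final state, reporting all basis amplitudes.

The resulting statevector has amplitude sqrt(2)/2 on |0>, -sqrt(2)/2 on |1>.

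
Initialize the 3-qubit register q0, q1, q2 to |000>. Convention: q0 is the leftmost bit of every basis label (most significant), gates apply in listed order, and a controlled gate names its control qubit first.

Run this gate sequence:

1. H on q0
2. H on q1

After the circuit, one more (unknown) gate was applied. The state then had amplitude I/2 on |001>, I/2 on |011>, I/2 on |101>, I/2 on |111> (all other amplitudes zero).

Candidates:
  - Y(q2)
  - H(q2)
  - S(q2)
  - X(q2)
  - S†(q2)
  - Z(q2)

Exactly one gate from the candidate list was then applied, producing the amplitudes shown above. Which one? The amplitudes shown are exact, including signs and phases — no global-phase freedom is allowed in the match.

It was Y(q2) that produced the state shown.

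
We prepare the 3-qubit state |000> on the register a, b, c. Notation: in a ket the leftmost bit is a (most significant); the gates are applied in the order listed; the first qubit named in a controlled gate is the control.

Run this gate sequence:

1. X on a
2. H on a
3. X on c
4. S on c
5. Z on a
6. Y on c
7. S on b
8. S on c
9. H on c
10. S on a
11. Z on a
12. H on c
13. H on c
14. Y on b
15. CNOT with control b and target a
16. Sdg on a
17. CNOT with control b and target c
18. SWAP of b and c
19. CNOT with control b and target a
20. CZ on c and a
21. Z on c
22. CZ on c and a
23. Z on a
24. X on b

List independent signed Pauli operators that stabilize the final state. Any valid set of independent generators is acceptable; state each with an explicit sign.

The final state is stabilized by the group generated by -XII, +IXI, -IIZ; other independent generating sets are equally valid. Key observation: gates 12-13 undo each other exactly, leaving only the rest of the circuit to track.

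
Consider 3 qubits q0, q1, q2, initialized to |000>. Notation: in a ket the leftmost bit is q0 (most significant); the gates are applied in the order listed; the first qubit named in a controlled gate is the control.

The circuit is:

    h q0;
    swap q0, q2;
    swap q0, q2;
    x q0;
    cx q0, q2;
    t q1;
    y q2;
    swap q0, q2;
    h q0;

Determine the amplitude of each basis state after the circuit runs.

The resulting statevector has amplitude I/2 on |000>, -I/2 on |001>, 0 on |010>, 0 on |011>, -I/2 on |100>, -I/2 on |101>, 0 on |110>, 0 on |111>.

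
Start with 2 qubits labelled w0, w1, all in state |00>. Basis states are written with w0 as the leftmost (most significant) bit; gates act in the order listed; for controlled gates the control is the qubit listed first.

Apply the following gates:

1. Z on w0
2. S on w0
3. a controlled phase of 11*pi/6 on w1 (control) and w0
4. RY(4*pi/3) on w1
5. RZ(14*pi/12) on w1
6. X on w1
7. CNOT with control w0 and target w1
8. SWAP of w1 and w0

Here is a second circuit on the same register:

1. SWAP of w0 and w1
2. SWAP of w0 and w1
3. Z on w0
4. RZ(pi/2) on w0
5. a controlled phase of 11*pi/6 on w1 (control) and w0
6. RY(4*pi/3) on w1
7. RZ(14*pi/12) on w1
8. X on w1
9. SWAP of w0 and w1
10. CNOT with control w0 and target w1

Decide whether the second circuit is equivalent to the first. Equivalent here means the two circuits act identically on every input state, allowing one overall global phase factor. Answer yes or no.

No: there is an input state on which the two circuits produce genuinely different outputs (not merely differing by a phase).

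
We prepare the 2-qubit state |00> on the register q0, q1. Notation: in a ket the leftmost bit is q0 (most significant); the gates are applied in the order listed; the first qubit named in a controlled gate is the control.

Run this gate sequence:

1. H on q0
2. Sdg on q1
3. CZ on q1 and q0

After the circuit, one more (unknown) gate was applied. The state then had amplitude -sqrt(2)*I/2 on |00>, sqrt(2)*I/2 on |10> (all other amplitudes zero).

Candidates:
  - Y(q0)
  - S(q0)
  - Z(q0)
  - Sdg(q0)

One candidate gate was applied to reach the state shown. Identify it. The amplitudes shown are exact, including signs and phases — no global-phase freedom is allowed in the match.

The unique candidate consistent with the amplitudes is Y(q0).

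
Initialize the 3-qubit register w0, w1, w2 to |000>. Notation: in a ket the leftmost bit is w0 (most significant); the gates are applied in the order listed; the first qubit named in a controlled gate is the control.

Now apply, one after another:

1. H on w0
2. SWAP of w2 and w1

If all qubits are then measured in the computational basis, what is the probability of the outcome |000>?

The probability of measuring |000> is 1/2.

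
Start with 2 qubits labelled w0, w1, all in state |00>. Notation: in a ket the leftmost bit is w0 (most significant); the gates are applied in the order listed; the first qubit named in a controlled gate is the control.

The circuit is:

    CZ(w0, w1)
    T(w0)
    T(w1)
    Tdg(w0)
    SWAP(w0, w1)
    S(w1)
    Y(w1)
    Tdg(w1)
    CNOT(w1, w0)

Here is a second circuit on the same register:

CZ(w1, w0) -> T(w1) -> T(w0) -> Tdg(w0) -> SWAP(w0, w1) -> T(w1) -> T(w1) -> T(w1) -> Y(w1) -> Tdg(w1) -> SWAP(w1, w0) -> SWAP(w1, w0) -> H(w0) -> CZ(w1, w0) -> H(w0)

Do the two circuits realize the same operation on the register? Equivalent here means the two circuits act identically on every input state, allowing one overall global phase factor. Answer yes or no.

No, they are not equivalent — no single phase factor reconciles the two unitaries.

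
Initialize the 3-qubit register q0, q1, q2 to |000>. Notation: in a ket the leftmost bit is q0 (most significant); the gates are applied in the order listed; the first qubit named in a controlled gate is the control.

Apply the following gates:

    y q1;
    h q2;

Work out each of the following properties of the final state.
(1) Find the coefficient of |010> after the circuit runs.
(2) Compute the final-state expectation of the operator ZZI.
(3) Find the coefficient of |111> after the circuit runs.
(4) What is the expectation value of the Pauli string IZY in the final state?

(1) The final state's coefficient on |010> equals sqrt(2)*I/2.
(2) In the final state, ZZI has expectation -1.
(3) The final state's coefficient on |111> equals 0.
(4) The observable IZY averages to 0.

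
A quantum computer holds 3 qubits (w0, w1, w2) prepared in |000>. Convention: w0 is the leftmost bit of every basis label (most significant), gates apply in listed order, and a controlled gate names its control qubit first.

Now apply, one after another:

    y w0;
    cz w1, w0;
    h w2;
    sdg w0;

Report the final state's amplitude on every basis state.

The resulting statevector has amplitude sqrt(2)/2 on |100>, sqrt(2)/2 on |101>, and 0 on every other basis state.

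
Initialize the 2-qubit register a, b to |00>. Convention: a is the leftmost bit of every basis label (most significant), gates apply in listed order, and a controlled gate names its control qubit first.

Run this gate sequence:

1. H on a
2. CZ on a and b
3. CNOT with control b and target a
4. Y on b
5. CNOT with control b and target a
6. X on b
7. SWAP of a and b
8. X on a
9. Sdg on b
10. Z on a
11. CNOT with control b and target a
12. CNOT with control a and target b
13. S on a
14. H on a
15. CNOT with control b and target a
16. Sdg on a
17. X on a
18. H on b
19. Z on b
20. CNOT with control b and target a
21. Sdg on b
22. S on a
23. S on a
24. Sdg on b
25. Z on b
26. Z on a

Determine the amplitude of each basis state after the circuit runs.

The resulting statevector has amplitude 0 on |00>, -sqrt(2)/2 on |01>, -sqrt(2)/2 on |10>, 0 on |11>.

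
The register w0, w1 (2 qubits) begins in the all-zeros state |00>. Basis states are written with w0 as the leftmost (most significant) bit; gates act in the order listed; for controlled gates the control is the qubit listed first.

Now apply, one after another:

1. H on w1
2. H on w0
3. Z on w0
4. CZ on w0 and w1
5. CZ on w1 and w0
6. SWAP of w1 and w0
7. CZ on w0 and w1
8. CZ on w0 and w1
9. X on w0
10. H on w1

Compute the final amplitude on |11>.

The amplitude on |11> is sqrt(2)/2.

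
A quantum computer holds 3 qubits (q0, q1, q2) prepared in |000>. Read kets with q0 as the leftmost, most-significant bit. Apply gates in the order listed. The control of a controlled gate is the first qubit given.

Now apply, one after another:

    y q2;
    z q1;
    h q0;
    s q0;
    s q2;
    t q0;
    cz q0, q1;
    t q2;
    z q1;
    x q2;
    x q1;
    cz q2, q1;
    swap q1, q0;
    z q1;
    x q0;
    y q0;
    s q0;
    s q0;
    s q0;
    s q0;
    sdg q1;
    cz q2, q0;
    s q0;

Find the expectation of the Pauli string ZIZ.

The observable ZIZ averages to -1. Key observation: the block from step 17 through step 20 cancels to the identity and can be dropped.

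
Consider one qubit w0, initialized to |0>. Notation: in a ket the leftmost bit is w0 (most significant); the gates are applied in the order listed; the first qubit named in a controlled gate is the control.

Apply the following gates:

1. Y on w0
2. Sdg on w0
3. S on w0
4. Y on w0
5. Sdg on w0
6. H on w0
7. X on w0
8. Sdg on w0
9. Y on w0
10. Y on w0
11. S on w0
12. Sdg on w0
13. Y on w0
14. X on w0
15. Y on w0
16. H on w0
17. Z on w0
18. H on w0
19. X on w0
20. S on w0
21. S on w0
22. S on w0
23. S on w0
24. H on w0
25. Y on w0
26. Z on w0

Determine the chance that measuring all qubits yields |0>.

The probability of measuring |0> is 1/2.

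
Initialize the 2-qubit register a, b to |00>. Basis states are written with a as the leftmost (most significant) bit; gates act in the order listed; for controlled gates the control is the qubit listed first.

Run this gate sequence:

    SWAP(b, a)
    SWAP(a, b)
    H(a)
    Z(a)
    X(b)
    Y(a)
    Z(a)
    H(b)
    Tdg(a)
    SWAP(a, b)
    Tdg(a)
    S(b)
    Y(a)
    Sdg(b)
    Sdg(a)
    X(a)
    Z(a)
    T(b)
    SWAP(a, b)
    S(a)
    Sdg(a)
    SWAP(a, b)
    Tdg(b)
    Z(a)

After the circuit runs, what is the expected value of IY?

The observable IY averages to sqrt(2)/2. Key observation: steps 17-24 multiply out to the identity, so the circuit reduces to the remaining gates.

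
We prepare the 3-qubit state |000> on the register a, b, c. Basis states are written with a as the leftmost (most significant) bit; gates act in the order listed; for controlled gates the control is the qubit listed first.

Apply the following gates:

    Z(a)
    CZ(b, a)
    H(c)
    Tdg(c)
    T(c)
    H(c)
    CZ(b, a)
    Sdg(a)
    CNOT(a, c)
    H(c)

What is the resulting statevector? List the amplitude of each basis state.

The resulting statevector has amplitude sqrt(2)/2 on |000>, sqrt(2)/2 on |001>, and 0 on every other basis state. Key observation: gates 2-7 undo each other exactly, leaving only the rest of the circuit to track.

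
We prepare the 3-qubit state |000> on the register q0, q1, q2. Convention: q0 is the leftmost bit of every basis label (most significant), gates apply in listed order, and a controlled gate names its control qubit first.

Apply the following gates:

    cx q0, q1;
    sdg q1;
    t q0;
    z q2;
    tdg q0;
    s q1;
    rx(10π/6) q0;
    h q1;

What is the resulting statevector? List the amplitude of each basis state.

The final amplitudes are -sqrt(6)/4 on |000>, 0 on |001>, -sqrt(6)/4 on |010>, 0 on |011>, -sqrt(2)*I/4 on |100>, 0 on |101>, -sqrt(2)*I/4 on |110>, 0 on |111>.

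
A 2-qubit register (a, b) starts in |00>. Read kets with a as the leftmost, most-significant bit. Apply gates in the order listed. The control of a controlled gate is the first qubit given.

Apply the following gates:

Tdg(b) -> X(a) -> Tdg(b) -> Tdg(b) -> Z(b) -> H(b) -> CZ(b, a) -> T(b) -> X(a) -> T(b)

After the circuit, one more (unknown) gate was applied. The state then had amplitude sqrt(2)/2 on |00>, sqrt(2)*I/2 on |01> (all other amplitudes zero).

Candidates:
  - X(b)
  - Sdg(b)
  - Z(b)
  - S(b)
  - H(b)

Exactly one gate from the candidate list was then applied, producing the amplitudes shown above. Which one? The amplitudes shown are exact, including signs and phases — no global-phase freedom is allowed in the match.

The applied gate was Z(b).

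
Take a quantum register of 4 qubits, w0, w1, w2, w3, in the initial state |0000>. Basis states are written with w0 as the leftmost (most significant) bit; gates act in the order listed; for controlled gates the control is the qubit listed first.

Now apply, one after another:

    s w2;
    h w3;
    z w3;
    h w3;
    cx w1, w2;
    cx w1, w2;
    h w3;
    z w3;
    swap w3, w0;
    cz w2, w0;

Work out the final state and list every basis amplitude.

The final amplitudes are sqrt(2)/2 on |0000>, sqrt(2)/2 on |1000>, and 0 on every other basis state. Key observation: steps 3-8 multiply out to the identity, so the circuit reduces to the remaining gates.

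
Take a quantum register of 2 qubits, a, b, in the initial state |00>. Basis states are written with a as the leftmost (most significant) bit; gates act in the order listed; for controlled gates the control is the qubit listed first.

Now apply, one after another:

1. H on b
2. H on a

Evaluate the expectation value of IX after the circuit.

The observable IX averages to 1.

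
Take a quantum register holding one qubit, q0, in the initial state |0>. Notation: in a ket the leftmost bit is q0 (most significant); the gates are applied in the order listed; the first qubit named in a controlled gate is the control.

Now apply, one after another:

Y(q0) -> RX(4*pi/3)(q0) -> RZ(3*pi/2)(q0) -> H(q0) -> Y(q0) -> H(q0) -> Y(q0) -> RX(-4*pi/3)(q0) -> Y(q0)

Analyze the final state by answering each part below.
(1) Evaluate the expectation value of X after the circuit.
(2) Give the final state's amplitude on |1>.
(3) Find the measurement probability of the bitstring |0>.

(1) The observable X averages to sqrt(3)/2.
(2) The amplitude on |1> is sqrt(6)/4.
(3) The probability of measuring |0> is 5/8.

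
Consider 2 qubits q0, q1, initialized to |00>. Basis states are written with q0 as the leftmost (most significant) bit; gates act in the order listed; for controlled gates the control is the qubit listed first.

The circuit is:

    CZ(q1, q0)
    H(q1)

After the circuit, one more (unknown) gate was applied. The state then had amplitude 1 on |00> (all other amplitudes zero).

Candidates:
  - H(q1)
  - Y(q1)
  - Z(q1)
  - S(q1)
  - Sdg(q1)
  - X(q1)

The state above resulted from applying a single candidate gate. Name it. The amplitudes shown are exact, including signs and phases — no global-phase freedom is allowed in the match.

The unique candidate consistent with the amplitudes is H(q1).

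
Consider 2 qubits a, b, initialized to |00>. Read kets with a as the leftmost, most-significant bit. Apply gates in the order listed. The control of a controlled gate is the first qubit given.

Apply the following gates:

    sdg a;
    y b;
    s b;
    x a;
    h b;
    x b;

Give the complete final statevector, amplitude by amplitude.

After the circuit, the state carries amplitude 0 on |00>, 0 on |01>, sqrt(2)/2 on |10>, -sqrt(2)/2 on |11>.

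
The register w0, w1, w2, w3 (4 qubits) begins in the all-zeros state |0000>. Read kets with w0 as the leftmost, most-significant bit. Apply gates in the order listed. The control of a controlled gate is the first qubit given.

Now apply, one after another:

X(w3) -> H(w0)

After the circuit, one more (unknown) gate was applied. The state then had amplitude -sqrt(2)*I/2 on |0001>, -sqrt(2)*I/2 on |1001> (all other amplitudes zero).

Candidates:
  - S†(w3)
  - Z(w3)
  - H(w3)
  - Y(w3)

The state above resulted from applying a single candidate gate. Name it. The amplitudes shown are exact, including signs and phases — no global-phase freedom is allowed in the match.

The unique candidate consistent with the amplitudes is S†(w3).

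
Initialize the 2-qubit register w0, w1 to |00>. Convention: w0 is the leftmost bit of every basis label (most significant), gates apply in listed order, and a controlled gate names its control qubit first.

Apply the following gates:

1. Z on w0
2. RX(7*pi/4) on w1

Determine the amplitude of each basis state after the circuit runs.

The final amplitudes are -sqrt(sqrt(2) + 2)/2 on |00>, -I*sqrt(2 - sqrt(2))/2 on |01>, 0 on |10>, 0 on |11>.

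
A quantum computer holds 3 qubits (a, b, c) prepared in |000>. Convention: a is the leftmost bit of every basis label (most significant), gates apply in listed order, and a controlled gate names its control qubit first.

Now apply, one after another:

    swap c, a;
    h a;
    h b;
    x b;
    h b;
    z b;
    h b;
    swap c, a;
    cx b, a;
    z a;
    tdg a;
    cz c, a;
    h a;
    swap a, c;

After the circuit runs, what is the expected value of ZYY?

In the final state, ZYY has expectation -sqrt(2)/2. Key observation: gates 3-6 undo each other exactly, leaving only the rest of the circuit to track.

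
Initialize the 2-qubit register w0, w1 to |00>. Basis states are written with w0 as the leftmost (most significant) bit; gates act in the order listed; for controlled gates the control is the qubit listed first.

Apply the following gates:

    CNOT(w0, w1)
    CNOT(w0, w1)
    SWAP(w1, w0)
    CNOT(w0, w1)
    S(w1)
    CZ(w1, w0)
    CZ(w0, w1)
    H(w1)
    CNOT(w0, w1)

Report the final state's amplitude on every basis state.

The resulting statevector has amplitude sqrt(2)/2 on |00>, sqrt(2)/2 on |01>, 0 on |10>, 0 on |11>.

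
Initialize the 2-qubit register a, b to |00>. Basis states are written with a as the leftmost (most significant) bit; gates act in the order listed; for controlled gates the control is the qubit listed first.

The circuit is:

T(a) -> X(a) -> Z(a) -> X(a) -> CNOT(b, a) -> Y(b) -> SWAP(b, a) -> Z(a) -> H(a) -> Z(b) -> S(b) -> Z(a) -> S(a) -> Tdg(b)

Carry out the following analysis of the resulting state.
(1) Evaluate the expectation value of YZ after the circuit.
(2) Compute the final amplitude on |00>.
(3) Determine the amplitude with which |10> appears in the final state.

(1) The expectation value of YZ is 1.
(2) The amplitude on |00> is sqrt(2)*I/2.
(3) The final state's coefficient on |10> equals -sqrt(2)/2.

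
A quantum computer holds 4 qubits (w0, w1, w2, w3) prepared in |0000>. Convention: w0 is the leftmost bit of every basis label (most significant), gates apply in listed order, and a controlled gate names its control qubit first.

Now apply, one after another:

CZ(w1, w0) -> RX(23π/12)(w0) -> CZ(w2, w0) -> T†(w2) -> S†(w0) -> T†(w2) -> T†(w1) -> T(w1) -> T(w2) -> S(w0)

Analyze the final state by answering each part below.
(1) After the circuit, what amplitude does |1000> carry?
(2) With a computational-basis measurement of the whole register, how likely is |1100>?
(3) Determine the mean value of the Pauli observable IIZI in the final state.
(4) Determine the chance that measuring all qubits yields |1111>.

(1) The amplitude on |1000> is -I*sqrt(sqrt(2) + 2)/4 + I*sqrt(6 - 3*sqrt(2))/4. Key observation: gates 5-10 undo each other exactly, leaving only the rest of the circuit to track.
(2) Outcome |1100> occurs with probability 0.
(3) In the final state, IIZI has expectation 1.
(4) The probability of measuring |1111> is 0.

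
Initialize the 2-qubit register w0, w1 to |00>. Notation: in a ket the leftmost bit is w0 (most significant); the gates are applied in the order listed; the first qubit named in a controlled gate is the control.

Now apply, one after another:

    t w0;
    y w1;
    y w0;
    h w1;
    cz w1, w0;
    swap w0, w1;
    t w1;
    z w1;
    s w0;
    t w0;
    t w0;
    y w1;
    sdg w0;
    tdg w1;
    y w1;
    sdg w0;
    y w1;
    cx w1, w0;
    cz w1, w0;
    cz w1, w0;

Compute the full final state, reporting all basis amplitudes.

The resulting statevector has amplitude -sqrt(2)*exp(3*I*pi/4)/2 on |00>, 0 on |01>, -sqrt(2)*exp(3*I*pi/4)/2 on |10>, 0 on |11>. Key observation: steps 19-20 multiply out to the identity, so the circuit reduces to the remaining gates.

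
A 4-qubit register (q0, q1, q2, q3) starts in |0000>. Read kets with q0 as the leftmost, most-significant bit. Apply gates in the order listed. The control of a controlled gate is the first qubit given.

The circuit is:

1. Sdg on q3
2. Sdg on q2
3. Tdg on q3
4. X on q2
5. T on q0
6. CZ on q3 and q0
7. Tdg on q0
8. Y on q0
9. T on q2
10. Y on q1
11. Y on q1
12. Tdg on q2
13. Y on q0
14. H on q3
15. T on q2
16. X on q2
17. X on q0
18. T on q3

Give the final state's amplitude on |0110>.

The amplitude on |0110> is 0. Key observation: the block from step 8 through step 13 cancels to the identity and can be dropped.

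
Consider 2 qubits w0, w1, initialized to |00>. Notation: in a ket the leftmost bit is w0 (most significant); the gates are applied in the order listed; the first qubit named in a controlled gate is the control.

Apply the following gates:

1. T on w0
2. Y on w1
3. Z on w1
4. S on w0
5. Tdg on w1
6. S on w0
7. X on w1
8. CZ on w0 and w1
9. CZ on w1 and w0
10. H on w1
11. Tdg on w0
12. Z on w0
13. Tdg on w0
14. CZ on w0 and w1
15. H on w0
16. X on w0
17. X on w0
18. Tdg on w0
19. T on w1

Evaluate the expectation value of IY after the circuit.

In the final state, IY has expectation sqrt(2)/2.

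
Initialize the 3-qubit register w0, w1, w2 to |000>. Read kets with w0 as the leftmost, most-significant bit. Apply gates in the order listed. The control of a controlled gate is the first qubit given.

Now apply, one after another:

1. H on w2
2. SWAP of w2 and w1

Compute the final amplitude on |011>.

The amplitude on |011> is 0.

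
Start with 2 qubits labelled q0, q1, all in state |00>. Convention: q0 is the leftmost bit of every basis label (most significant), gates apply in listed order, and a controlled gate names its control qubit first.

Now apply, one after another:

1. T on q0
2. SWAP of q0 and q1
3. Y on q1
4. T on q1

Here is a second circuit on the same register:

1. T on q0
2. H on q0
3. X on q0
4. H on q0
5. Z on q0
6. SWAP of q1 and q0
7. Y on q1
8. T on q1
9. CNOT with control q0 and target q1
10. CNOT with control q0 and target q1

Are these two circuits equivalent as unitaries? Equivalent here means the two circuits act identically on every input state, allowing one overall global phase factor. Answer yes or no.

Yes — the two circuits implement the same unitary up to a global phase.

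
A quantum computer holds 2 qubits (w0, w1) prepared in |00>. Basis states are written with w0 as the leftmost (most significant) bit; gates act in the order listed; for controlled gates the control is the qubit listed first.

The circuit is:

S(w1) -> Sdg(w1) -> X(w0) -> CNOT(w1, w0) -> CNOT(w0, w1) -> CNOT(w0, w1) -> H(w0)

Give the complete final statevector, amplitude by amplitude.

The final amplitudes are sqrt(2)/2 on |00>, 0 on |01>, -sqrt(2)/2 on |10>, 0 on |11>. Key observation: steps 1-2 multiply out to the identity, so the circuit reduces to the remaining gates.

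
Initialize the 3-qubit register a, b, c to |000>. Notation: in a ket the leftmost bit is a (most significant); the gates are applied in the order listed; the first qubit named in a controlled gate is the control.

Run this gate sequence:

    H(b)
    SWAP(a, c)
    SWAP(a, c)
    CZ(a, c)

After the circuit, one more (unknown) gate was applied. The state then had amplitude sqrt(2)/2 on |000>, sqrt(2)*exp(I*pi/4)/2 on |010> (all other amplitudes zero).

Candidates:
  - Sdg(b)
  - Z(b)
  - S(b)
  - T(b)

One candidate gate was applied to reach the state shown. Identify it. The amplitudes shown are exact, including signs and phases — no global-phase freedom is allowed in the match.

The applied gate was T(b). Key observation: the block from step 2 through step 3 cancels to the identity and can be dropped.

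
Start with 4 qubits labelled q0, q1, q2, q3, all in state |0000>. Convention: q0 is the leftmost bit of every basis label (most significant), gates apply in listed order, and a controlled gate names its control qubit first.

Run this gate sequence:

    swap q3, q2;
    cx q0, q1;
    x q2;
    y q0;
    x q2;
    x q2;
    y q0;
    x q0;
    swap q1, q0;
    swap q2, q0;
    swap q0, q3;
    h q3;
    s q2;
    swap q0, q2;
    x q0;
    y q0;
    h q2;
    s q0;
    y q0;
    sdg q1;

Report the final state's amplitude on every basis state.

The resulting statevector has amplitude -I/2 on |1100>, I/2 on |1101>, -I/2 on |1110>, I/2 on |1111>, and 0 on every other basis state. Key observation: the block from step 5 through step 6 cancels to the identity and can be dropped.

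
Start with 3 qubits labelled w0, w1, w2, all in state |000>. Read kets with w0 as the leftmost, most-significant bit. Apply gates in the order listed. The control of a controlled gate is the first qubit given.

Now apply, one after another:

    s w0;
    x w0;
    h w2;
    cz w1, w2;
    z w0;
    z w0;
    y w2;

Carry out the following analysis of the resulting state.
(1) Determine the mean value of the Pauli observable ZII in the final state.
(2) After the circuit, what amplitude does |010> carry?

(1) In the final state, ZII has expectation -1.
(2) The amplitude on |010> is 0.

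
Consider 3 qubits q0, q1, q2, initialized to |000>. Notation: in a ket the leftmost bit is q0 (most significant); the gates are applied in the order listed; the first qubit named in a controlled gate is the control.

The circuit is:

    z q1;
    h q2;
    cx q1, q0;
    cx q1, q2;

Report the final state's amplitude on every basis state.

The resulting statevector has amplitude sqrt(2)/2 on |000>, sqrt(2)/2 on |001>, and 0 on every other basis state.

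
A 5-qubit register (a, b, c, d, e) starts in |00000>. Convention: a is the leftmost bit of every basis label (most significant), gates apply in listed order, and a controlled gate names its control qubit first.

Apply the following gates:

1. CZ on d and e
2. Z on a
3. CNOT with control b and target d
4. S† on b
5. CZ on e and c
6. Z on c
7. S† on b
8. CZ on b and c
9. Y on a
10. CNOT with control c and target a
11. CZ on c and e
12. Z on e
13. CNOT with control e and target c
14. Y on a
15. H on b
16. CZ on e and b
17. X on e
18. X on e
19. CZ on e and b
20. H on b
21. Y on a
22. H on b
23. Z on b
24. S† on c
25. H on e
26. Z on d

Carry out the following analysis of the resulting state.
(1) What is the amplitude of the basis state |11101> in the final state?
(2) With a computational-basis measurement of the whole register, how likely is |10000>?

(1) The amplitude on |11101> is 0. Key observation: gates 14-21 undo each other exactly, leaving only the rest of the circuit to track.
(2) Outcome |10000> occurs with probability 1/4.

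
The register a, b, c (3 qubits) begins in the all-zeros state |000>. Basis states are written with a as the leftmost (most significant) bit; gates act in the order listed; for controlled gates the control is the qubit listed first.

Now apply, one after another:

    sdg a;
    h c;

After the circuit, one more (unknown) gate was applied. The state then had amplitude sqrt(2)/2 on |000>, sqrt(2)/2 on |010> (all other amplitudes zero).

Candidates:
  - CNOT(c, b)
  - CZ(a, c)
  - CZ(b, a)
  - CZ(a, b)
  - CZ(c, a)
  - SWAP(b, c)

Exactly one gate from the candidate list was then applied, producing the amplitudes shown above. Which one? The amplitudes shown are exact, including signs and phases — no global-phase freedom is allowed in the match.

It was SWAP(b, c) that produced the state shown.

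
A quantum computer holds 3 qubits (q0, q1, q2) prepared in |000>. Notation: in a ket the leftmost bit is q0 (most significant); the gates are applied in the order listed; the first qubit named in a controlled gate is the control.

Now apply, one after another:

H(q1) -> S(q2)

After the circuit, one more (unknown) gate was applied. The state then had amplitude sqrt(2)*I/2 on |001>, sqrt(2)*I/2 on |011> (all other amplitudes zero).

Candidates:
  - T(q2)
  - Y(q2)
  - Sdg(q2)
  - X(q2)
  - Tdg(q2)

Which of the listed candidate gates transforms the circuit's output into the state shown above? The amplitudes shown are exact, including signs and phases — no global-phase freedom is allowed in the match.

The applied gate was Y(q2).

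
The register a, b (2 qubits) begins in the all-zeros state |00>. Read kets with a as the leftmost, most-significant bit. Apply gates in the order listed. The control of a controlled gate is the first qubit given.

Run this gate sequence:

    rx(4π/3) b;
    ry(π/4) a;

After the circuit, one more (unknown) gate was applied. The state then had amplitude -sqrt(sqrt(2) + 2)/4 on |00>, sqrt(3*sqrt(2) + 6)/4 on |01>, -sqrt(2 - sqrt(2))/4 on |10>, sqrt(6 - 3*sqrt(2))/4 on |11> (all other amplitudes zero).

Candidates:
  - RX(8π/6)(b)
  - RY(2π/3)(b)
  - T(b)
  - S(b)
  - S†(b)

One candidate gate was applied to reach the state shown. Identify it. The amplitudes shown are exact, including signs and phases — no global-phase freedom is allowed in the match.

It was S(b) that produced the state shown.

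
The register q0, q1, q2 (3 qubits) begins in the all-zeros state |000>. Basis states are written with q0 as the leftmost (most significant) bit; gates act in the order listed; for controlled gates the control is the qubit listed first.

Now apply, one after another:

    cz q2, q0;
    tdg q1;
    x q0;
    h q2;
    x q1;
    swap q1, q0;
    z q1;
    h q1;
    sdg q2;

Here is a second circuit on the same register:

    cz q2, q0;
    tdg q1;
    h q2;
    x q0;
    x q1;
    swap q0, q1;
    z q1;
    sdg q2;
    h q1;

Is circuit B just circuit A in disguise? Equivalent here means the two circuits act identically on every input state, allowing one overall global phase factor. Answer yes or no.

Yes — the two circuits implement the same unitary up to a global phase.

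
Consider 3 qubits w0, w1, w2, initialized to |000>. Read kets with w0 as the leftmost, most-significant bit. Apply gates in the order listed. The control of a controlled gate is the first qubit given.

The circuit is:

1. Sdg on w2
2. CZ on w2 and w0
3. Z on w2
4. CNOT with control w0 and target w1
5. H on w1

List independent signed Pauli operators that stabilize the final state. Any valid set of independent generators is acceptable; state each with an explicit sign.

One valid set of independent stabilizer generators is +IXI, +ZII, +IIZ (any independent generating set of the same group is equally correct).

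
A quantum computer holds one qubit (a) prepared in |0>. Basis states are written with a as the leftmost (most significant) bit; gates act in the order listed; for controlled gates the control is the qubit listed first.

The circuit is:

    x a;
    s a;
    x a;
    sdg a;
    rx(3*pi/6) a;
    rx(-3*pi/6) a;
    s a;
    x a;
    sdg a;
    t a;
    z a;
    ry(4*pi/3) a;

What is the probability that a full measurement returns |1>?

The probability of measuring |1> is 1/4. Key observation: steps 2-9 multiply out to the identity, so the circuit reduces to the remaining gates.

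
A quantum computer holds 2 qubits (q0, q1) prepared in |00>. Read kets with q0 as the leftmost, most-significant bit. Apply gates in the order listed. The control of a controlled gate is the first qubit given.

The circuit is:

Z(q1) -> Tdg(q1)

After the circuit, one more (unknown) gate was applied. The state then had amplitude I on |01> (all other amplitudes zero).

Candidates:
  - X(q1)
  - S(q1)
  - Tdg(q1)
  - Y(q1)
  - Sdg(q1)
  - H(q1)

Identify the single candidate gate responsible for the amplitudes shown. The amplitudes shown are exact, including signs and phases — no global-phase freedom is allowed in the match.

The applied gate was Y(q1).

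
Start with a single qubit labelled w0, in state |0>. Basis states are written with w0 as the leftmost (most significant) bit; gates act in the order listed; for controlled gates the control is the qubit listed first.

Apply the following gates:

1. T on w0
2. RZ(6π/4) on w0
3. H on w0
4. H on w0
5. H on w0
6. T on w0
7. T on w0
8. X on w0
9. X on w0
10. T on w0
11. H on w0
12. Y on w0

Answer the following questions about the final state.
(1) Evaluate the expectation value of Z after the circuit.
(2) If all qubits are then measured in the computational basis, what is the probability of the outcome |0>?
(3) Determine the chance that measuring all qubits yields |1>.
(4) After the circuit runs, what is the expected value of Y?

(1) The observable Z averages to sqrt(2)/2.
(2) A full measurement returns |0> with probability sqrt(2)/4 + 1/2.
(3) Outcome |1> occurs with probability 1/2 - sqrt(2)/4.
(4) In the final state, Y has expectation -sqrt(2)/2.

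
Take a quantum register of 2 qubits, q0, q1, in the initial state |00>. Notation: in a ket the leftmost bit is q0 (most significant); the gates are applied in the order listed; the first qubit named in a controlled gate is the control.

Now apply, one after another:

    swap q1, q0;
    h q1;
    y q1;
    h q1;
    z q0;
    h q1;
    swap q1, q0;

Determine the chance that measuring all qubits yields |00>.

Outcome |00> occurs with probability 1/2.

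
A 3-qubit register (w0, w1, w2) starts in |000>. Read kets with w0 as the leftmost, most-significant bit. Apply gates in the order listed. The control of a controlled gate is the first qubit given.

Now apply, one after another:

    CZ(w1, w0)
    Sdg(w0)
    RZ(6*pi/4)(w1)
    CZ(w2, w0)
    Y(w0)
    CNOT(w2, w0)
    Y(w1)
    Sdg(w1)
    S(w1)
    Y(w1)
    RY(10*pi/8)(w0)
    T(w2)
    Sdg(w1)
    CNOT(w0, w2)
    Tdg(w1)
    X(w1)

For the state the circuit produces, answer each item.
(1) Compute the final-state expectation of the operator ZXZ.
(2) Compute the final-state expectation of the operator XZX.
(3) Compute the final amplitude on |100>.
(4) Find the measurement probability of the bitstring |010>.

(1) In the final state, ZXZ has expectation 0. Key observation: the block from step 7 through step 10 cancels to the identity and can be dropped.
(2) The expectation value of XZX is -sqrt(2)/2.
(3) |100> carries amplitude 0 in the final state.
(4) Outcome |010> occurs with probability sqrt(2)/4 + 1/2.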